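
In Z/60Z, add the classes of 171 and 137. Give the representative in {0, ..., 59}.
Reduce the summands first: 171 ≡ 51, 137 ≡ 17 (mod 60), so 171 + 137 ≡ 51 + 17 (mod 60). 51 + 17 = 68; 68 = 1·60 + 8, so (171 + 137) mod 60 = 8.

Final answer: 8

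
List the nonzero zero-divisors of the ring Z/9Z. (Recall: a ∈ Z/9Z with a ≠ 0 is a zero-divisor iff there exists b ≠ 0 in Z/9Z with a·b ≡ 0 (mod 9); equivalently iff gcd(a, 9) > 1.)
An element a ∈ Z/9Z (with a ≠ 0) is a zero-divisor iff gcd(a, 9) > 1 (because a is a unit precisely when gcd(a, n) = 1, and in Z/nZ every nonzero, non-unit element is a zero-divisor). Scan a = 1, ..., 8 and keep those with gcd(a, 9) > 1:
  gcd(3, 9) = 3, gcd(6, 9) = 3.
All other a ∈ {1, ..., 8} have gcd(a, 9) = 1 and are units. So the nonzero zero-divisors are exactly the 2 values of a appearing in this scan.

Final answer: nonzero zero-divisors of Z/9Z = {3, 6}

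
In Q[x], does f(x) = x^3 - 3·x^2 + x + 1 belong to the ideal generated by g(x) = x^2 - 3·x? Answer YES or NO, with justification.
NO

In Q[x] the ideal (g) consists of all multiples of g, so f ∈ (g) iff g | f, i.e. iff the remainder of f on division by g is 0. Divide f by g (g is monic, so eliminate the leading term of the running remainder at each step):
  leading term x^3: subtract (x)·g(x) = x^3 - 3·x^2, leaving x + 1
The remainder r(x) = x + 1 ≠ 0 (and deg r < deg g), so g ∤ f, i.e. f ∉ (g).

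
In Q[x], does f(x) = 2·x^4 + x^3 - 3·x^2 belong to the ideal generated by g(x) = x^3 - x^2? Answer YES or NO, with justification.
YES

In Q[x] the ideal (g) consists of all multiples of g, so f ∈ (g) iff g | f, i.e. iff the remainder of f on division by g is 0. Divide f by g (g is monic, so eliminate the leading term of the running remainder at each step):
  leading term 2·x^4: subtract (2·x)·g(x) = 2·x^4 - 2·x^3, leaving 3·x^3 - 3·x^2
  leading term 3·x^3: subtract (3)·g(x) = 3·x^3 - 3·x^2, leaving 0
The remainder is 0, so f(x) = g(x) · h(x) with h(x) = 2·x + 3. Hence g | f, i.e. f ∈ (g).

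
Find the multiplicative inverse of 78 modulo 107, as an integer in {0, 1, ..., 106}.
Apply the extended Euclidean algorithm to (107, 78), tracking rows (r, s, t) with s·107 + t·78 = r. Each division r_prev = q·r_cur + r_new produces the new row as (previous row) − q·(current row):
  row A: (107, 1, 0)   [1·107 + 0·78 = 107]
  row B: (78, 0, 1)   [0·107 + 1·78 = 78]
  107 = 1·78 + 29   → row C = row A − 1·row B = (29, 1, −1)   [check: 1·107 − 1·78 = 29]
  78 = 2·29 + 20   → row D = row B − 2·row C = (20, −2, 3)   [check: −2·107 + 3·78 = 20]
  29 = 1·20 + 9   → row E = row C − 1·row D = (9, 3, −4)   [check: 3·107 − 4·78 = 9]
  20 = 2·9 + 2   → row F = row D − 2·row E = (2, −8, 11)   [check: −8·107 + 11·78 = 2]
  9 = 4·2 + 1   → row G = row E − 4·row F = (1, 35, −48)   [check: 35·107 − 48·78 = 1]
  2 = 2·1 + 0   → remainder 0, stop. gcd = 1 (last nonzero row G).
The gcd is 1, so 78 is invertible mod 107. The last nonzero row gives 35·107 − 48·78 = 1, so t = −48. So 78^(−1) ≡ −48 ≡ 59 (mod 107). Verify: 78 · 59 = 4602 ≡ 1 (mod 107). ✓

Final answer: 78^(−1) ≡ 59 (mod 107)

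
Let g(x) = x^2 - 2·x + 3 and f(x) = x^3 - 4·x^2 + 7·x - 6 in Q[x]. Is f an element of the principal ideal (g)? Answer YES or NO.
YES

In Q[x] the ideal (g) consists of all multiples of g, so f ∈ (g) iff g | f, i.e. iff the remainder of f on division by g is 0. Divide f by g (g is monic, so eliminate the leading term of the running remainder at each step):
  leading term x^3: subtract (x)·g(x) = x^3 - 2·x^2 + 3·x, leaving -2·x^2 + 4·x - 6
  leading term -2·x^2: subtract (-2)·g(x) = -2·x^2 + 4·x - 6, leaving 0
The remainder is 0, so f(x) = g(x) · h(x) with h(x) = x - 2. Hence g | f, i.e. f ∈ (g).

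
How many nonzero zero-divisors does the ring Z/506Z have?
Z/506Z has 285 nonzero zero-divisors

In Z/506Z each nonzero element is either a unit (gcd with 506 is 1) or a zero-divisor (gcd > 1). The number of units is φ(506): factorise 506 = 2 · 11 · 23, so φ(506) = (2 − 1) · (11 − 1) · (23 − 1) = 1 · 10 · 22 = 220. The nonzero elements number 506 − 1 = 505. Hence the nonzero zero-divisors number 505 − 220 = 285.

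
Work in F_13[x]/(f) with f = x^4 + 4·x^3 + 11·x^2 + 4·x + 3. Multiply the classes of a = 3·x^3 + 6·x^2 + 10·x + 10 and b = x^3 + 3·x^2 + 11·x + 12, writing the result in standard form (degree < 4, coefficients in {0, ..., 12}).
Multiply as integer polynomials: a · b = 3·x^6 + 15·x^5 + 61·x^4 + 142·x^3 + 212·x^2 + 230·x + 120. Reducing coefficients mod 13: a · b ≡ 3·x^6 + 2·x^5 + 9·x^4 + 12·x^3 + 4·x^2 + 9·x + 3. Now divide by f(x) = x^4 + 4·x^3 + 11·x^2 + 4·x + 3 in F_13[x], eliminating the leading term at each step:
  leading term 3·x^6: subtract (3·x^2)·f(x) = 3·x^6 + 12·x^5 + 7·x^4 + 12·x^3 + 9·x^2, leaving 3·x^5 + 2·x^4 + 8·x^2 + 9·x + 3 (coefficients mod 13)
  leading term 3·x^5: subtract (3·x)·f(x) = 3·x^5 + 12·x^4 + 7·x^3 + 12·x^2 + 9·x, leaving 3·x^4 + 6·x^3 + 9·x^2 + 3 (coefficients mod 13)
  leading term 3·x^4: subtract (3)·f(x) = 3·x^4 + 12·x^3 + 7·x^2 + 12·x + 9, leaving 7·x^3 + 2·x^2 + x + 7 (coefficients mod 13)
The degree is now < 4, so this is the remainder. Hence a · b ≡ 7·x^3 + 2·x^2 + x + 7 in F_13[x]/(f).

Final answer: a · b ≡ 7·x^3 + 2·x^2 + x + 7 (mod f(x))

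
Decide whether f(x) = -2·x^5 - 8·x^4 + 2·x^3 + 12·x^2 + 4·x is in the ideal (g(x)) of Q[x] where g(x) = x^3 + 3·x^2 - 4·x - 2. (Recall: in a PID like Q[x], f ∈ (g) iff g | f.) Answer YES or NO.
YES

In Q[x] the ideal (g) consists of all multiples of g, so f ∈ (g) iff g | f, i.e. iff the remainder of f on division by g is 0. Divide f by g (g is monic, so eliminate the leading term of the running remainder at each step):
  leading term -2·x^5: subtract (-2·x^2)·g(x) = -2·x^5 - 6·x^4 + 8·x^3 + 4·x^2, leaving -2·x^4 - 6·x^3 + 8·x^2 + 4·x
  leading term -2·x^4: subtract (-2·x)·g(x) = -2·x^4 - 6·x^3 + 8·x^2 + 4·x, leaving 0
The remainder is 0, so f(x) = g(x) · h(x) with h(x) = -2·x^2 - 2·x. Hence g | f, i.e. f ∈ (g).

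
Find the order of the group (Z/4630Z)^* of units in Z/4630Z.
(Z/4630Z)^* consists of the classes a with gcd(a, 4630) = 1, so its order is φ(4630). φ is multiplicative, with φ(p^e) = p^e − p^(e−1). Factorise 4630 = 2 · 5 · 463. Then
  φ(4630) = (2 − 1) · (5 − 1) · (463 − 1) = 1 · 4 · 462 = 1848.
Thus |(Z/4630Z)^*| = 1848.

Final answer: |(Z/4630Z)^*| = 1848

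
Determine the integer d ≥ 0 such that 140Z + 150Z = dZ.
(140, 150) = (10); d = 10

In the PID Z, (a, b) is generated by gcd(a, b). Compute gcd(150, 140) with the extended Euclidean algorithm, tracking rows (r, s, t) with s·150 + t·140 = r:
  row A: (150, 1, 0)   [1·150 + 0·140 = 150]
  row B: (140, 0, 1)   [0·150 + 1·140 = 140]
  150 = 1·140 + 10   → row C = row A − 1·row B = (10, 1, −1)   [check: 1·150 − 1·140 = 10]
  140 = 14·10 + 0   → remainder 0, stop. gcd = 10 (last nonzero row C).
So gcd(140, 150) = 10, with Bézout identity 1·150 − 1·140 = 10. Containment (⊇): the Bézout identity exhibits 10 as an element of (140, 150), giving (10) ⊆ (140, 150). Containment (⊆): since 10 | 140 and 10 | 150 (140 = 10·14, 150 = 10·15), every Z-linear combination of 140 and 150 is divisible by 10, so (140, 150) ⊆ (10). Therefore (140, 150) = (10), d = 10.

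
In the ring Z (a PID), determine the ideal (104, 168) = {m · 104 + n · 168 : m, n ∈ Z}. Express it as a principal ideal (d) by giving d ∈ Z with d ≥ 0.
(104, 168) = (8); d = 8

In the PID Z, (a, b) is generated by gcd(a, b). Compute gcd(168, 104) with the extended Euclidean algorithm, tracking rows (r, s, t) with s·168 + t·104 = r:
  row A: (168, 1, 0)   [1·168 + 0·104 = 168]
  row B: (104, 0, 1)   [0·168 + 1·104 = 104]
  168 = 1·104 + 64   → row C = row A − 1·row B = (64, 1, −1)   [check: 1·168 − 1·104 = 64]
  104 = 1·64 + 40   → row D = row B − 1·row C = (40, −1, 2)   [check: −1·168 + 2·104 = 40]
  64 = 1·40 + 24   → row E = row C − 1·row D = (24, 2, −3)   [check: 2·168 − 3·104 = 24]
  40 = 1·24 + 16   → row F = row D − 1·row E = (16, −3, 5)   [check: −3·168 + 5·104 = 16]
  24 = 1·16 + 8   → row G = row E − 1·row F = (8, 5, −8)   [check: 5·168 − 8·104 = 8]
  16 = 2·8 + 0   → remainder 0, stop. gcd = 8 (last nonzero row G).
So gcd(104, 168) = 8, with Bézout identity 5·168 − 8·104 = 8. Containment (⊇): the Bézout identity exhibits 8 as an element of (104, 168), giving (8) ⊆ (104, 168). Containment (⊆): since 8 | 104 and 8 | 168 (104 = 8·13, 168 = 8·21), every Z-linear combination of 104 and 168 is divisible by 8, so (104, 168) ⊆ (8). Therefore (104, 168) = (8), d = 8.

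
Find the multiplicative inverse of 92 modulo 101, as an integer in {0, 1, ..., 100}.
Apply the extended Euclidean algorithm to (101, 92), tracking rows (r, s, t) with s·101 + t·92 = r. Each division r_prev = q·r_cur + r_new produces the new row as (previous row) − q·(current row):
  row A: (101, 1, 0)   [1·101 + 0·92 = 101]
  row B: (92, 0, 1)   [0·101 + 1·92 = 92]
  101 = 1·92 + 9   → row C = row A − 1·row B = (9, 1, −1)   [check: 1·101 − 1·92 = 9]
  92 = 10·9 + 2   → row D = row B − 10·row C = (2, −10, 11)   [check: −10·101 + 11·92 = 2]
  9 = 4·2 + 1   → row E = row C − 4·row D = (1, 41, −45)   [check: 41·101 − 45·92 = 1]
  2 = 2·1 + 0   → remainder 0, stop. gcd = 1 (last nonzero row E).
The gcd is 1, so 92 is invertible mod 101. The last nonzero row gives 41·101 − 45·92 = 1, so t = −45. So 92^(−1) ≡ −45 ≡ 56 (mod 101). Verify: 92 · 56 = 5152 ≡ 1 (mod 101). ✓

Final answer: 92^(−1) ≡ 56 (mod 101)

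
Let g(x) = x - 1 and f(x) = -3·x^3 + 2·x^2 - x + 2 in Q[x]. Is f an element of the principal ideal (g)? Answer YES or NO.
YES

In Q[x] the ideal (g) consists of all multiples of g, so f ∈ (g) iff g | f, i.e. iff the remainder of f on division by g is 0. Divide f by g (g is monic, so eliminate the leading term of the running remainder at each step):
  leading term -3·x^3: subtract (-3·x^2)·g(x) = -3·x^3 + 3·x^2, leaving -x^2 - x + 2
  leading term -x^2: subtract (-x)·g(x) = -x^2 + x, leaving 2 - 2·x
  leading term -2·x: subtract (-2)·g(x) = 2 - 2·x, leaving 0
The remainder is 0, so f(x) = g(x) · h(x) with h(x) = -3·x^2 - x - 2. Hence g | f, i.e. f ∈ (g).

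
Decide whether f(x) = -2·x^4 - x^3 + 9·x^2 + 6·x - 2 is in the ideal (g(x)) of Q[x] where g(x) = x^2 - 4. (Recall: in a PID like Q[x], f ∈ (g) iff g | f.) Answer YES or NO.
NO

In Q[x] the ideal (g) consists of all multiples of g, so f ∈ (g) iff g | f, i.e. iff the remainder of f on division by g is 0. Divide f by g (g is monic, so eliminate the leading term of the running remainder at each step):
  leading term -2·x^4: subtract (-2·x^2)·g(x) = -2·x^4 + 8·x^2, leaving -x^3 + x^2 + 6·x - 2
  leading term -x^3: subtract (-x)·g(x) = -x^3 + 4·x, leaving x^2 + 2·x - 2
  leading term x^2: subtract (1)·g(x) = x^2 - 4, leaving 2·x + 2
The remainder r(x) = 2·x + 2 ≠ 0 (and deg r < deg g), so g ∤ f, i.e. f ∉ (g).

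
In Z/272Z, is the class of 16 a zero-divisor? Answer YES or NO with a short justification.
gcd(16, 272) = 16 > 1, so 16 is not a unit in Z/272Z. In Z/nZ every nonzero non-unit is a zero-divisor: explicitly, take b = 272/gcd = 17 ≠ 0 (mod 272); then 16·17 = 272 = 1·272, i.e. 16·17 ≡ 0 (mod 272). So 16 is a zero-divisor.

Final answer: YES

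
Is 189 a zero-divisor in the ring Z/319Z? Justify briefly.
NO

gcd(189, 319) = 1, so 189 is a unit in Z/319Z (it has a multiplicative inverse). A unit cannot be a zero-divisor: if 189·b ≡ 0 then multiplying both sides by 189^(−1) gives b ≡ 0. So 189 is not a zero-divisor.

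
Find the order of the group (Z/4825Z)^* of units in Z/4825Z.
|(Z/4825Z)^*| = 3840

(Z/4825Z)^* consists of the classes a with gcd(a, 4825) = 1, so its order is φ(4825). φ is multiplicative, with φ(p^e) = p^e − p^(e−1). Factorise 4825 = 5^2 · 193. Then
  φ(4825) = (5^2 − 5^1) · (193 − 1) = 20 · 192 = 3840.
Thus |(Z/4825Z)^*| = 3840.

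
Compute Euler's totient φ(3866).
φ is multiplicative, with φ(p^e) = p^e − p^(e−1). Factorise 3866 = 2 · 1933. Then
  φ(3866) = (2 − 1) · (1933 − 1) = 1 · 1932 = 1932.

Final answer: φ(3866) = 1932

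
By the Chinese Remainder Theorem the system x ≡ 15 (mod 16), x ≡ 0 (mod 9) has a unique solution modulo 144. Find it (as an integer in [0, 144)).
x ≡ 63 (mod 144); the representative in [0, 144) is 63

The moduli 16, 9 are pairwise coprime, so by the CRT there is a unique solution mod 16·9 = 144.
Solve by successive substitution. Start with x ≡ 15 (mod 16).
  Combine with x ≡ 0 (mod 9): write x = 15 + 16·t and require 15 + 16·t ≡ 0 (mod 9), i.e. 16·t ≡ 0 − 15 ≡ 3 (mod 9). Since 16^(−1) ≡ 4 (mod 9) (16 ≡ 7 (mod 9)), t ≡ 4·3 ≡ 3 (mod 9). So x ≡ 15 + 16·3 = 63 (mod 144).
Unique solution in [0, 144): x = 63.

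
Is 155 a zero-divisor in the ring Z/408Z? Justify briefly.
NO

gcd(155, 408) = 1, so 155 is a unit in Z/408Z (it has a multiplicative inverse). A unit cannot be a zero-divisor: if 155·b ≡ 0 then multiplying both sides by 155^(−1) gives b ≡ 0. So 155 is not a zero-divisor.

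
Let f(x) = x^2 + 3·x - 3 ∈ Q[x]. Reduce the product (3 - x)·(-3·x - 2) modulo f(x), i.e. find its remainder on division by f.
First multiply in Q[x] without reducing: a · b = 3·x^2 - 7·x - 6. Now divide by f(x) = x^2 + 3·x - 3, eliminating the leading term at each step:
  leading term 3·x^2: subtract (3)·f(x) = 3·x^2 + 9·x - 9, leaving 3 - 16·x
The degree is now < 2, so this is the remainder. Hence a · b ≡ 3 - 16·x in Q[x]/(f).

Final answer: a · b ≡ 3 - 16·x (mod f(x))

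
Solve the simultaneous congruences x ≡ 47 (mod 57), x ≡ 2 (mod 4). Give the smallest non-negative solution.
x ≡ 218 (mod 228); the representative in [0, 228) is 218

The moduli 57, 4 are pairwise coprime, so by the CRT there is a unique solution mod 57·4 = 228.
Solve by successive substitution. Start with x ≡ 47 (mod 57).
  Combine with x ≡ 2 (mod 4): write x = 47 + 57·t and require 47 + 57·t ≡ 2 (mod 4), i.e. 57·t ≡ 2 − 47 ≡ 3 (mod 4). Since 57^(−1) ≡ 1 (mod 4) (57 ≡ 1 (mod 4)), t ≡ 1·3 ≡ 3 (mod 4). So x ≡ 47 + 57·3 = 218 (mod 228).
Unique solution in [0, 228): x = 218.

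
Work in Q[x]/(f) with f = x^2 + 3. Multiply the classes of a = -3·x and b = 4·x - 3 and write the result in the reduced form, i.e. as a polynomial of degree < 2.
First multiply in Q[x] without reducing: a · b = -12·x^2 + 9·x. Now divide by f(x) = x^2 + 3, eliminating the leading term at each step:
  leading term -12·x^2: subtract (-12)·f(x) = -12·x^2 - 36, leaving 9·x + 36
The degree is now < 2, so this is the remainder. Hence a · b ≡ 9·x + 36 in Q[x]/(f).

Final answer: a · b ≡ 9·x + 36 (mod f(x))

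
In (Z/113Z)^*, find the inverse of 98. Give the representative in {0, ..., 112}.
98^(−1) ≡ 15 (mod 113)

Apply the extended Euclidean algorithm to (113, 98), tracking rows (r, s, t) with s·113 + t·98 = r. Each division r_prev = q·r_cur + r_new produces the new row as (previous row) − q·(current row):
  row A: (113, 1, 0)   [1·113 + 0·98 = 113]
  row B: (98, 0, 1)   [0·113 + 1·98 = 98]
  113 = 1·98 + 15   → row C = row A − 1·row B = (15, 1, −1)   [check: 1·113 − 1·98 = 15]
  98 = 6·15 + 8   → row D = row B − 6·row C = (8, −6, 7)   [check: −6·113 + 7·98 = 8]
  15 = 1·8 + 7   → row E = row C − 1·row D = (7, 7, −8)   [check: 7·113 − 8·98 = 7]
  8 = 1·7 + 1   → row F = row D − 1·row E = (1, −13, 15)   [check: −13·113 + 15·98 = 1]
  7 = 7·1 + 0   → remainder 0, stop. gcd = 1 (last nonzero row F).
The gcd is 1, so 98 is invertible mod 113. The last nonzero row gives −13·113 + 15·98 = 1, so t = 15. So 98^(−1) ≡ 15 (mod 113). Verify: 98 · 15 = 1470 ≡ 1 (mod 113). ✓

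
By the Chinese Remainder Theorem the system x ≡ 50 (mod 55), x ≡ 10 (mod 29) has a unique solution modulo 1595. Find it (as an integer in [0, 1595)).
x ≡ 1315 (mod 1595); the representative in [0, 1595) is 1315

The moduli 55, 29 are pairwise coprime, so by the CRT there is a unique solution mod 55·29 = 1595.
Solve by successive substitution. Start with x ≡ 50 (mod 55).
  Combine with x ≡ 10 (mod 29): write x = 50 + 55·t and require 50 + 55·t ≡ 10 (mod 29), i.e. 55·t ≡ 10 − 50 ≡ 18 (mod 29). Since 55^(−1) ≡ 19 (mod 29) (55 ≡ 26 (mod 29)), t ≡ 19·18 ≡ 23 (mod 29). So x ≡ 50 + 55·23 = 1315 (mod 1595).
Unique solution in [0, 1595): x = 1315.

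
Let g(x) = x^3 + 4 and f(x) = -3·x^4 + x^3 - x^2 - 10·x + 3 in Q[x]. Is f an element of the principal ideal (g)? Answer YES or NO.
In Q[x] the ideal (g) consists of all multiples of g, so f ∈ (g) iff g | f, i.e. iff the remainder of f on division by g is 0. Divide f by g (g is monic, so eliminate the leading term of the running remainder at each step):
  leading term -3·x^4: subtract (-3·x)·g(x) = -3·x^4 - 12·x, leaving x^3 - x^2 + 2·x + 3
  leading term x^3: subtract (1)·g(x) = x^3 + 4, leaving -x^2 + 2·x - 1
The remainder r(x) = -x^2 + 2·x - 1 ≠ 0 (and deg r < deg g), so g ∤ f, i.e. f ∉ (g).

Final answer: NO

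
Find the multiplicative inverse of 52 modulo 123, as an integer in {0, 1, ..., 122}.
52^(−1) ≡ 97 (mod 123)

Apply the extended Euclidean algorithm to (123, 52), tracking rows (r, s, t) with s·123 + t·52 = r. Each division r_prev = q·r_cur + r_new produces the new row as (previous row) − q·(current row):
  row A: (123, 1, 0)   [1·123 + 0·52 = 123]
  row B: (52, 0, 1)   [0·123 + 1·52 = 52]
  123 = 2·52 + 19   → row C = row A − 2·row B = (19, 1, −2)   [check: 1·123 − 2·52 = 19]
  52 = 2·19 + 14   → row D = row B − 2·row C = (14, −2, 5)   [check: −2·123 + 5·52 = 14]
  19 = 1·14 + 5   → row E = row C − 1·row D = (5, 3, −7)   [check: 3·123 − 7·52 = 5]
  14 = 2·5 + 4   → row F = row D − 2·row E = (4, −8, 19)   [check: −8·123 + 19·52 = 4]
  5 = 1·4 + 1   → row G = row E − 1·row F = (1, 11, −26)   [check: 11·123 − 26·52 = 1]
  4 = 4·1 + 0   → remainder 0, stop. gcd = 1 (last nonzero row G).
The gcd is 1, so 52 is invertible mod 123. The last nonzero row gives 11·123 − 26·52 = 1, so t = −26. So 52^(−1) ≡ −26 ≡ 97 (mod 123). Verify: 52 · 97 = 5044 ≡ 1 (mod 123). ✓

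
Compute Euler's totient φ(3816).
φ is multiplicative, with φ(p^e) = p^e − p^(e−1). Factorise 3816 = 2^3 · 3^2 · 53. Then
  φ(3816) = (2^3 − 2^2) · (3^2 − 3^1) · (53 − 1) = 4 · 6 · 52 = 1248.

Final answer: φ(3816) = 1248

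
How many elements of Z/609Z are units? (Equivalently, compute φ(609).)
Z/609Z has φ(609) = 336 units

An element a ∈ Z/609Z is a unit iff gcd(a, 609) = 1, so the number of units is φ(609). φ is multiplicative, with φ(p^e) = p^e − p^(e−1). Factorise 609 = 3 · 7 · 29. Then
  φ(609) = (3 − 1) · (7 − 1) · (29 − 1) = 2 · 6 · 28 = 336.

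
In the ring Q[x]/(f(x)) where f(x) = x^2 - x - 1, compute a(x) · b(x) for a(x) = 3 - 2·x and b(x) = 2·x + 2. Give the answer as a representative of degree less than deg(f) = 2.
a · b ≡ 2 - 2·x (mod f(x))

First multiply in Q[x] without reducing: a · b = -4·x^2 + 2·x + 6. Now divide by f(x) = x^2 - x - 1, eliminating the leading term at each step:
  leading term -4·x^2: subtract (-4)·f(x) = -4·x^2 + 4·x + 4, leaving 2 - 2·x
The degree is now < 2, so this is the remainder. Hence a · b ≡ 2 - 2·x in Q[x]/(f).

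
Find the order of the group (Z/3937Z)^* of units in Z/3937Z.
|(Z/3937Z)^*| = 3780

(Z/3937Z)^* consists of the classes a with gcd(a, 3937) = 1, so its order is φ(3937). φ is multiplicative, with φ(p^e) = p^e − p^(e−1). Factorise 3937 = 31 · 127. Then
  φ(3937) = (31 − 1) · (127 − 1) = 30 · 126 = 3780.
Thus |(Z/3937Z)^*| = 3780.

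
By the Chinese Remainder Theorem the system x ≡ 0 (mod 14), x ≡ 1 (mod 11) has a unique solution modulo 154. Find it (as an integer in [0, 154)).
x ≡ 56 (mod 154); the representative in [0, 154) is 56

The moduli 14, 11 are pairwise coprime, so by the CRT there is a unique solution mod 14·11 = 154.
Solve by successive substitution. Start with x ≡ 0 (mod 14).
  Combine with x ≡ 1 (mod 11): write x = 14·t and require 14·t ≡ 1 (mod 11). Since 14^(−1) ≡ 4 (mod 11) (14 ≡ 3 (mod 11)), t ≡ 4·1 ≡ 4 (mod 11). So x ≡ 14·4 = 56 (mod 154).
Unique solution in [0, 154): x = 56.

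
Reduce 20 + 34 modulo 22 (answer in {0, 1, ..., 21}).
Reduce the summands first: 34 ≡ 12 (mod 22), so 20 + 34 ≡ 20 + 12 (mod 22). 20 + 12 = 32; 32 = 1·22 + 10, so (20 + 34) mod 22 = 10.

Final answer: 10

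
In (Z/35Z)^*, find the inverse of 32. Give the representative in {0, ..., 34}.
Apply the extended Euclidean algorithm to (35, 32), tracking rows (r, s, t) with s·35 + t·32 = r. Each division r_prev = q·r_cur + r_new produces the new row as (previous row) − q·(current row):
  row A: (35, 1, 0)   [1·35 + 0·32 = 35]
  row B: (32, 0, 1)   [0·35 + 1·32 = 32]
  35 = 1·32 + 3   → row C = row A − 1·row B = (3, 1, −1)   [check: 1·35 − 1·32 = 3]
  32 = 10·3 + 2   → row D = row B − 10·row C = (2, −10, 11)   [check: −10·35 + 11·32 = 2]
  3 = 1·2 + 1   → row E = row C − 1·row D = (1, 11, −12)   [check: 11·35 − 12·32 = 1]
  2 = 2·1 + 0   → remainder 0, stop. gcd = 1 (last nonzero row E).
The gcd is 1, so 32 is invertible mod 35. The last nonzero row gives 11·35 − 12·32 = 1, so t = −12. So 32^(−1) ≡ −12 ≡ 23 (mod 35). Verify: 32 · 23 = 736 ≡ 1 (mod 35). ✓

Final answer: 32^(−1) ≡ 23 (mod 35)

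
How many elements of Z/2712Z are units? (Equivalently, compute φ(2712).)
An element a ∈ Z/2712Z is a unit iff gcd(a, 2712) = 1, so the number of units is φ(2712). φ is multiplicative, with φ(p^e) = p^e − p^(e−1). Factorise 2712 = 2^3 · 3 · 113. Then
  φ(2712) = (2^3 − 2^2) · (3 − 1) · (113 − 1) = 4 · 2 · 112 = 896.

Final answer: Z/2712Z has φ(2712) = 896 units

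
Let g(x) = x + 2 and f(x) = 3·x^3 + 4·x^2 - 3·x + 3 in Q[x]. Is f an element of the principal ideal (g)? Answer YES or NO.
NO

In Q[x] the ideal (g) consists of all multiples of g, so f ∈ (g) iff g | f, i.e. iff the remainder of f on division by g is 0. Divide f by g (g is monic, so eliminate the leading term of the running remainder at each step):
  leading term 3·x^3: subtract (3·x^2)·g(x) = 3·x^3 + 6·x^2, leaving -2·x^2 - 3·x + 3
  leading term -2·x^2: subtract (-2·x)·g(x) = -2·x^2 - 4·x, leaving x + 3
  leading term x: subtract (1)·g(x) = x + 2, leaving 1
The remainder r(x) = 1 ≠ 0 (and deg r < deg g), so g ∤ f, i.e. f ∉ (g).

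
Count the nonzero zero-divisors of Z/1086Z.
Z/1086Z has 725 nonzero zero-divisors

In Z/1086Z each nonzero element is either a unit (gcd with 1086 is 1) or a zero-divisor (gcd > 1). The number of units is φ(1086): factorise 1086 = 2 · 3 · 181, so φ(1086) = (2 − 1) · (3 − 1) · (181 − 1) = 1 · 2 · 180 = 360. The nonzero elements number 1086 − 1 = 1085. Hence the nonzero zero-divisors number 1085 − 360 = 725.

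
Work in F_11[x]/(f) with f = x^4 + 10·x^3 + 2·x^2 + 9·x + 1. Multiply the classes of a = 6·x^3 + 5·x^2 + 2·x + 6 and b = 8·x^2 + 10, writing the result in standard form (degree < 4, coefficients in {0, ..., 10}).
a · b ≡ 2·x^3 + 7·x^2 + 5·x + 5 (mod f(x))

Multiply as integer polynomials: a · b = 48·x^5 + 40·x^4 + 76·x^3 + 98·x^2 + 20·x + 60. Reducing coefficients mod 11: a · b ≡ 4·x^5 + 7·x^4 + 10·x^3 + 10·x^2 + 9·x + 5. Now divide by f(x) = x^4 + 10·x^3 + 2·x^2 + 9·x + 1 in F_11[x], eliminating the leading term at each step:
  leading term 4·x^5: subtract (4·x)·f(x) = 4·x^5 + 7·x^4 + 8·x^3 + 3·x^2 + 4·x, leaving 2·x^3 + 7·x^2 + 5·x + 5 (coefficients mod 11)
The degree is now < 4, so this is the remainder. Hence a · b ≡ 2·x^3 + 7·x^2 + 5·x + 5 in F_11[x]/(f).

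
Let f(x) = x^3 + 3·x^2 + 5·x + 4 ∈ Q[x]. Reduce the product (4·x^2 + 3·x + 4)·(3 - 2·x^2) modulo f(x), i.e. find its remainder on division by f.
First multiply in Q[x] without reducing: a · b = -8·x^4 - 6·x^3 + 4·x^2 + 9·x + 12. Now divide by f(x) = x^3 + 3·x^2 + 5·x + 4, eliminating the leading term at each step:
  leading term -8·x^4: subtract (-8·x)·f(x) = -8·x^4 - 24·x^3 - 40·x^2 - 32·x, leaving 18·x^3 + 44·x^2 + 41·x + 12
  leading term 18·x^3: subtract (18)·f(x) = 18·x^3 + 54·x^2 + 90·x + 72, leaving -10·x^2 - 49·x - 60
The degree is now < 3, so this is the remainder. Hence a · b ≡ -10·x^2 - 49·x - 60 in Q[x]/(f).

Final answer: a · b ≡ -10·x^2 - 49·x - 60 (mod f(x))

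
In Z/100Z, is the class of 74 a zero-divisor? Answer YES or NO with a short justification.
gcd(74, 100) = 2 > 1, so 74 is not a unit in Z/100Z. In Z/nZ every nonzero non-unit is a zero-divisor: explicitly, take b = 100/gcd = 50 ≠ 0 (mod 100); then 74·50 = 3700 = 37·100, i.e. 74·50 ≡ 0 (mod 100). So 74 is a zero-divisor.

Final answer: YES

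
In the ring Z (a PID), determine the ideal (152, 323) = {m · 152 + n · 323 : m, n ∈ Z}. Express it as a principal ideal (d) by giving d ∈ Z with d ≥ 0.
In the PID Z, (a, b) is generated by gcd(a, b). Compute gcd(323, 152) with the extended Euclidean algorithm, tracking rows (r, s, t) with s·323 + t·152 = r:
  row A: (323, 1, 0)   [1·323 + 0·152 = 323]
  row B: (152, 0, 1)   [0·323 + 1·152 = 152]
  323 = 2·152 + 19   → row C = row A − 2·row B = (19, 1, −2)   [check: 1·323 − 2·152 = 19]
  152 = 8·19 + 0   → remainder 0, stop. gcd = 19 (last nonzero row C).
So gcd(152, 323) = 19, with Bézout identity 1·323 − 2·152 = 19. Containment (⊇): the Bézout identity exhibits 19 as an element of (152, 323), giving (19) ⊆ (152, 323). Containment (⊆): since 19 | 152 and 19 | 323 (152 = 19·8, 323 = 19·17), every Z-linear combination of 152 and 323 is divisible by 19, so (152, 323) ⊆ (19). Therefore (152, 323) = (19), d = 19.

Final answer: (152, 323) = (19); d = 19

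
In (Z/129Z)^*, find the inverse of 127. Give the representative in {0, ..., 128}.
Apply the extended Euclidean algorithm to (129, 127), tracking rows (r, s, t) with s·129 + t·127 = r. Each division r_prev = q·r_cur + r_new produces the new row as (previous row) − q·(current row):
  row A: (129, 1, 0)   [1·129 + 0·127 = 129]
  row B: (127, 0, 1)   [0·129 + 1·127 = 127]
  129 = 1·127 + 2   → row C = row A − 1·row B = (2, 1, −1)   [check: 1·129 − 1·127 = 2]
  127 = 63·2 + 1   → row D = row B − 63·row C = (1, −63, 64)   [check: −63·129 + 64·127 = 1]
  2 = 2·1 + 0   → remainder 0, stop. gcd = 1 (last nonzero row D).
The gcd is 1, so 127 is invertible mod 129. The last nonzero row gives −63·129 + 64·127 = 1, so t = 64. So 127^(−1) ≡ 64 (mod 129). Verify: 127 · 64 = 8128 ≡ 1 (mod 129). ✓

Final answer: 127^(−1) ≡ 64 (mod 129)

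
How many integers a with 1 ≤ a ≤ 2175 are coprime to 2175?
1120

The number of a ∈ {1, ..., 2175} with gcd(a, 2175) = 1 is by definition Euler's totient φ(2175). φ is multiplicative, with φ(p^e) = p^e − p^(e−1). Factorise 2175 = 3 · 5^2 · 29. Then
  φ(2175) = (3 − 1) · (5^2 − 5^1) · (29 − 1) = 2 · 20 · 28 = 1120.
So there are 1120 such integers.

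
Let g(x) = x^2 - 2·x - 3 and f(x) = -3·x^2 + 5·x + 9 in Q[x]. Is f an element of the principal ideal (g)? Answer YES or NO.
NO

In Q[x] the ideal (g) consists of all multiples of g, so f ∈ (g) iff g | f, i.e. iff the remainder of f on division by g is 0. Divide f by g (g is monic, so eliminate the leading term of the running remainder at each step):
  leading term -3·x^2: subtract (-3)·g(x) = -3·x^2 + 6·x + 9, leaving -x
The remainder r(x) = -x ≠ 0 (and deg r < deg g), so g ∤ f, i.e. f ∉ (g).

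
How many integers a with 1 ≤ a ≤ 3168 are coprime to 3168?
960

The number of a ∈ {1, ..., 3168} with gcd(a, 3168) = 1 is by definition Euler's totient φ(3168). φ is multiplicative, with φ(p^e) = p^e − p^(e−1). Factorise 3168 = 2^5 · 3^2 · 11. Then
  φ(3168) = (2^5 − 2^4) · (3^2 − 3^1) · (11 − 1) = 16 · 6 · 10 = 960.
So there are 960 such integers.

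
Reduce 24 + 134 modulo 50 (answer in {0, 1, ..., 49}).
Reduce the summands first: 134 ≡ 34 (mod 50), so 24 + 134 ≡ 24 + 34 (mod 50). 24 + 34 = 58; 58 = 1·50 + 8, so (24 + 134) mod 50 = 8.

Final answer: 8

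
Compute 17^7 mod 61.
Use repeated squaring. Binary(7) = 111. Walk through the bits of the exponent 7 left-to-right: at each bit after the leading one, square the running value, then multiply by 17 if the bit is 1 (always reducing mod 61):
  bit 1 = 1 (leading): start with 17.
  bit 2 = 1: square 17^2 = 289 ≡ 45; bit is 1, so multiply 45·17 = 765 ≡ 33 (mod 61).
  bit 3 = 1: square 33^2 = 1089 ≡ 52; bit is 1, so multiply 52·17 = 884 ≡ 30 (mod 61).
Final value: 17^7 ≡ 30 (mod 61).

Final answer: 30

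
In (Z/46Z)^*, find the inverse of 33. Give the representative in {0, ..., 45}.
Apply the extended Euclidean algorithm to (46, 33), tracking rows (r, s, t) with s·46 + t·33 = r. Each division r_prev = q·r_cur + r_new produces the new row as (previous row) − q·(current row):
  row A: (46, 1, 0)   [1·46 + 0·33 = 46]
  row B: (33, 0, 1)   [0·46 + 1·33 = 33]
  46 = 1·33 + 13   → row C = row A − 1·row B = (13, 1, −1)   [check: 1·46 − 1·33 = 13]
  33 = 2·13 + 7   → row D = row B − 2·row C = (7, −2, 3)   [check: −2·46 + 3·33 = 7]
  13 = 1·7 + 6   → row E = row C − 1·row D = (6, 3, −4)   [check: 3·46 − 4·33 = 6]
  7 = 1·6 + 1   → row F = row D − 1·row E = (1, −5, 7)   [check: −5·46 + 7·33 = 1]
  6 = 6·1 + 0   → remainder 0, stop. gcd = 1 (last nonzero row F).
The gcd is 1, so 33 is invertible mod 46. The last nonzero row gives −5·46 + 7·33 = 1, so t = 7. So 33^(−1) ≡ 7 (mod 46). Verify: 33 · 7 = 231 ≡ 1 (mod 46). ✓

Final answer: 33^(−1) ≡ 7 (mod 46)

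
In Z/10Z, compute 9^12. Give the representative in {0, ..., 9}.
1

Use repeated squaring. Binary(12) = 1100. Walk through the bits of the exponent 12 left-to-right: at each bit after the leading one, square the running value, then multiply by 9 if the bit is 1 (always reducing mod 10):
  bit 1 = 1 (leading): start with 9.
  bit 2 = 1: square 9^2 = 81 ≡ 1; bit is 1, so multiply 1·9 = 9 (mod 10).
  bit 3 = 0: square 9^2 = 81 ≡ 1 (mod 10).
  bit 4 = 0: square 1^2 = 1 (mod 10).
Final value: 9^12 ≡ 1 (mod 10).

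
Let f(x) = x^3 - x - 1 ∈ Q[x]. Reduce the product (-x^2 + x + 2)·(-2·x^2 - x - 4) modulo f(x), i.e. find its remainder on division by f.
First multiply in Q[x] without reducing: a · b = 2·x^4 - x^3 - x^2 - 6·x - 8. Now divide by f(x) = x^3 - x - 1, eliminating the leading term at each step:
  leading term 2·x^4: subtract (2·x)·f(x) = 2·x^4 - 2·x^2 - 2·x, leaving -x^3 + x^2 - 4·x - 8
  leading term -x^3: subtract (-1)·f(x) = -x^3 + x + 1, leaving x^2 - 5·x - 9
The degree is now < 3, so this is the remainder. Hence a · b ≡ x^2 - 5·x - 9 in Q[x]/(f).

Final answer: a · b ≡ x^2 - 5·x - 9 (mod f(x))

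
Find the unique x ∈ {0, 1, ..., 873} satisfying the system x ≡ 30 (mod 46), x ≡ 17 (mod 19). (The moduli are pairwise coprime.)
The moduli 46, 19 are pairwise coprime, so by the CRT there is a unique solution mod 46·19 = 874.
Solve by successive substitution. Start with x ≡ 30 (mod 46).
  Combine with x ≡ 17 (mod 19): write x = 30 + 46·t and require 30 + 46·t ≡ 17 (mod 19), i.e. 46·t ≡ 17 − 30 ≡ 6 (mod 19). Since 46^(−1) ≡ 12 (mod 19) (46 ≡ 8 (mod 19)), t ≡ 12·6 ≡ 15 (mod 19). So x ≡ 30 + 46·15 = 720 (mod 874).
Unique solution in [0, 874): x = 720.

Final answer: x ≡ 720 (mod 874); the representative in [0, 874) is 720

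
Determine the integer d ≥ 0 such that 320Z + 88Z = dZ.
(320, 88) = (8); d = 8

In the PID Z, (a, b) is generated by gcd(a, b). Compute gcd(320, 88) with the extended Euclidean algorithm, tracking rows (r, s, t) with s·320 + t·88 = r:
  row A: (320, 1, 0)   [1·320 + 0·88 = 320]
  row B: (88, 0, 1)   [0·320 + 1·88 = 88]
  320 = 3·88 + 56   → row C = row A − 3·row B = (56, 1, −3)   [check: 1·320 − 3·88 = 56]
  88 = 1·56 + 32   → row D = row B − 1·row C = (32, −1, 4)   [check: −1·320 + 4·88 = 32]
  56 = 1·32 + 24   → row E = row C − 1·row D = (24, 2, −7)   [check: 2·320 − 7·88 = 24]
  32 = 1·24 + 8   → row F = row D − 1·row E = (8, −3, 11)   [check: −3·320 + 11·88 = 8]
  24 = 3·8 + 0   → remainder 0, stop. gcd = 8 (last nonzero row F).
So gcd(320, 88) = 8, with Bézout identity −3·320 + 11·88 = 8. Containment (⊇): the Bézout identity exhibits 8 as an element of (320, 88), giving (8) ⊆ (320, 88). Containment (⊆): since 8 | 320 and 8 | 88 (320 = 8·40, 88 = 8·11), every Z-linear combination of 320 and 88 is divisible by 8, so (320, 88) ⊆ (8). Therefore (320, 88) = (8), d = 8.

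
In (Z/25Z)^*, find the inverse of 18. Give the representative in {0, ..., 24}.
18^(−1) ≡ 7 (mod 25)

Apply the extended Euclidean algorithm to (25, 18), tracking rows (r, s, t) with s·25 + t·18 = r. Each division r_prev = q·r_cur + r_new produces the new row as (previous row) − q·(current row):
  row A: (25, 1, 0)   [1·25 + 0·18 = 25]
  row B: (18, 0, 1)   [0·25 + 1·18 = 18]
  25 = 1·18 + 7   → row C = row A − 1·row B = (7, 1, −1)   [check: 1·25 − 1·18 = 7]
  18 = 2·7 + 4   → row D = row B − 2·row C = (4, −2, 3)   [check: −2·25 + 3·18 = 4]
  7 = 1·4 + 3   → row E = row C − 1·row D = (3, 3, −4)   [check: 3·25 − 4·18 = 3]
  4 = 1·3 + 1   → row F = row D − 1·row E = (1, −5, 7)   [check: −5·25 + 7·18 = 1]
  3 = 3·1 + 0   → remainder 0, stop. gcd = 1 (last nonzero row F).
The gcd is 1, so 18 is invertible mod 25. The last nonzero row gives −5·25 + 7·18 = 1, so t = 7. So 18^(−1) ≡ 7 (mod 25). Verify: 18 · 7 = 126 ≡ 1 (mod 25). ✓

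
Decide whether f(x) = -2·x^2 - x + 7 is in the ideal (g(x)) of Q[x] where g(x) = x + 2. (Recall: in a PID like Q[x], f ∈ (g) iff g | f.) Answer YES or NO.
NO

In Q[x] the ideal (g) consists of all multiples of g, so f ∈ (g) iff g | f, i.e. iff the remainder of f on division by g is 0. Divide f by g (g is monic, so eliminate the leading term of the running remainder at each step):
  leading term -2·x^2: subtract (-2·x)·g(x) = -2·x^2 - 4·x, leaving 3·x + 7
  leading term 3·x: subtract (3)·g(x) = 3·x + 6, leaving 1
The remainder r(x) = 1 ≠ 0 (and deg r < deg g), so g ∤ f, i.e. f ∉ (g).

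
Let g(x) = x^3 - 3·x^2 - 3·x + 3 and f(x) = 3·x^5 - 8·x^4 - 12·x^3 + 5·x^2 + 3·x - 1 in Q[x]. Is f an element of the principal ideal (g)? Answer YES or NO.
In Q[x] the ideal (g) consists of all multiples of g, so f ∈ (g) iff g | f, i.e. iff the remainder of f on division by g is 0. Divide f by g (g is monic, so eliminate the leading term of the running remainder at each step):
  leading term 3·x^5: subtract (3·x^2)·g(x) = 3·x^5 - 9·x^4 - 9·x^3 + 9·x^2, leaving x^4 - 3·x^3 - 4·x^2 + 3·x - 1
  leading term x^4: subtract (x)·g(x) = x^4 - 3·x^3 - 3·x^2 + 3·x, leaving -x^2 - 1
The remainder r(x) = -x^2 - 1 ≠ 0 (and deg r < deg g), so g ∤ f, i.e. f ∉ (g).

Final answer: NO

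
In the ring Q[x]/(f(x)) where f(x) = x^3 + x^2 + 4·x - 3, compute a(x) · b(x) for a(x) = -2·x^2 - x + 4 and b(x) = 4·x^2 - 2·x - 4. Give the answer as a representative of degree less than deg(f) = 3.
a · b ≡ 50·x^2 - 60·x + 8 (mod f(x))

First multiply in Q[x] without reducing: a · b = -8·x^4 + 26·x^2 - 4·x - 16. Now divide by f(x) = x^3 + x^2 + 4·x - 3, eliminating the leading term at each step:
  leading term -8·x^4: subtract (-8·x)·f(x) = -8·x^4 - 8·x^3 - 32·x^2 + 24·x, leaving 8·x^3 + 58·x^2 - 28·x - 16
  leading term 8·x^3: subtract (8)·f(x) = 8·x^3 + 8·x^2 + 32·x - 24, leaving 50·x^2 - 60·x + 8
The degree is now < 3, so this is the remainder. Hence a · b ≡ 50·x^2 - 60·x + 8 in Q[x]/(f).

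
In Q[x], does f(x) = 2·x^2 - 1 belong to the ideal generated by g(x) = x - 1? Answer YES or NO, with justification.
NO

In Q[x] the ideal (g) consists of all multiples of g, so f ∈ (g) iff g | f, i.e. iff the remainder of f on division by g is 0. Divide f by g (g is monic, so eliminate the leading term of the running remainder at each step):
  leading term 2·x^2: subtract (2·x)·g(x) = 2·x^2 - 2·x, leaving 2·x - 1
  leading term 2·x: subtract (2)·g(x) = 2·x - 2, leaving 1
The remainder r(x) = 1 ≠ 0 (and deg r < deg g), so g ∤ f, i.e. f ∉ (g).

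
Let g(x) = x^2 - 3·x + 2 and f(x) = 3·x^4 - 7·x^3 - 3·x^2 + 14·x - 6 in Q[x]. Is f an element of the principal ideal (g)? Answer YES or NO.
In Q[x] the ideal (g) consists of all multiples of g, so f ∈ (g) iff g | f, i.e. iff the remainder of f on division by g is 0. Divide f by g (g is monic, so eliminate the leading term of the running remainder at each step):
  leading term 3·x^4: subtract (3·x^2)·g(x) = 3·x^4 - 9·x^3 + 6·x^2, leaving 2·x^3 - 9·x^2 + 14·x - 6
  leading term 2·x^3: subtract (2·x)·g(x) = 2·x^3 - 6·x^2 + 4·x, leaving -3·x^2 + 10·x - 6
  leading term -3·x^2: subtract (-3)·g(x) = -3·x^2 + 9·x - 6, leaving x
The remainder r(x) = x ≠ 0 (and deg r < deg g), so g ∤ f, i.e. f ∉ (g).

Final answer: NO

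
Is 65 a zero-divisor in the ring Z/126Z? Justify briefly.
gcd(65, 126) = 1, so 65 is a unit in Z/126Z (it has a multiplicative inverse). A unit cannot be a zero-divisor: if 65·b ≡ 0 then multiplying both sides by 65^(−1) gives b ≡ 0. So 65 is not a zero-divisor.

Final answer: NO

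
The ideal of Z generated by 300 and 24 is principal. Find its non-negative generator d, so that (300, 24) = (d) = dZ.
In the PID Z, (a, b) is generated by gcd(a, b). Compute gcd(300, 24) with the extended Euclidean algorithm, tracking rows (r, s, t) with s·300 + t·24 = r:
  row A: (300, 1, 0)   [1·300 + 0·24 = 300]
  row B: (24, 0, 1)   [0·300 + 1·24 = 24]
  300 = 12·24 + 12   → row C = row A − 12·row B = (12, 1, −12)   [check: 1·300 − 12·24 = 12]
  24 = 2·12 + 0   → remainder 0, stop. gcd = 12 (last nonzero row C).
So gcd(300, 24) = 12, with Bézout identity 1·300 − 12·24 = 12. Containment (⊇): the Bézout identity exhibits 12 as an element of (300, 24), giving (12) ⊆ (300, 24). Containment (⊆): since 12 | 300 and 12 | 24 (300 = 12·25, 24 = 12·2), every Z-linear combination of 300 and 24 is divisible by 12, so (300, 24) ⊆ (12). Therefore (300, 24) = (12), d = 12.

Final answer: (300, 24) = (12); d = 12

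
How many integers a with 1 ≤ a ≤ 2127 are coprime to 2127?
The number of a ∈ {1, ..., 2127} with gcd(a, 2127) = 1 is by definition Euler's totient φ(2127). φ is multiplicative, with φ(p^e) = p^e − p^(e−1). Factorise 2127 = 3 · 709. Then
  φ(2127) = (3 − 1) · (709 − 1) = 2 · 708 = 1416.
So there are 1416 such integers.

Final answer: 1416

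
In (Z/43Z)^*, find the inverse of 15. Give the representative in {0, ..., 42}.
15^(−1) ≡ 23 (mod 43)

Apply the extended Euclidean algorithm to (43, 15), tracking rows (r, s, t) with s·43 + t·15 = r. Each division r_prev = q·r_cur + r_new produces the new row as (previous row) − q·(current row):
  row A: (43, 1, 0)   [1·43 + 0·15 = 43]
  row B: (15, 0, 1)   [0·43 + 1·15 = 15]
  43 = 2·15 + 13   → row C = row A − 2·row B = (13, 1, −2)   [check: 1·43 − 2·15 = 13]
  15 = 1·13 + 2   → row D = row B − 1·row C = (2, −1, 3)   [check: −1·43 + 3·15 = 2]
  13 = 6·2 + 1   → row E = row C − 6·row D = (1, 7, −20)   [check: 7·43 − 20·15 = 1]
  2 = 2·1 + 0   → remainder 0, stop. gcd = 1 (last nonzero row E).
The gcd is 1, so 15 is invertible mod 43. The last nonzero row gives 7·43 − 20·15 = 1, so t = −20. So 15^(−1) ≡ −20 ≡ 23 (mod 43). Verify: 15 · 23 = 345 ≡ 1 (mod 43). ✓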